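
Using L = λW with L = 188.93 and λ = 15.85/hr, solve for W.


Little's law: L = λW → W = L / λ
= 188.93 / 15.85
= 11.92 hours


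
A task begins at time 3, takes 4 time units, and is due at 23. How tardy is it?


Completion = start + processing = 3 + 4 = 7
Tardiness = max(0, C - d) = max(0, 7 - 23)
= max(0, -16)
= 0


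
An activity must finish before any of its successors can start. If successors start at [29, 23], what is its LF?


LF = min of all successor start times
Successors start at: [29, 23]
LF = min(29, 23)
= 23


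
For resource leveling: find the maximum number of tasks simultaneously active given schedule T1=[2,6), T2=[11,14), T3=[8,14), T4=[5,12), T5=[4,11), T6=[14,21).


Check each time point for overlaps:
  t=5: 3 tasks active (T1, T4, T5)
Max concurrent = 3


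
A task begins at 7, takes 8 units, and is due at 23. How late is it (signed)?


Completion = 7 + 8 = 15
Lateness = C - d = 15 - 23
= -8


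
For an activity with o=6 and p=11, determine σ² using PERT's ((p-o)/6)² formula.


σ² = ((p - o) / 6)² = (p - o)² / 36
= (11 - 6)² / 36
= 5² / 36
= 25 / 36
= 0.6944


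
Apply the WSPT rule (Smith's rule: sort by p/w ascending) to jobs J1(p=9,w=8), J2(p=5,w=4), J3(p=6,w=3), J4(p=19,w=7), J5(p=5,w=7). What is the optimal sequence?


WSPT (Smith's rule): sort by p/w ascending
  J5: p/w = 5/7 = 0.714
  J1: p/w = 9/8 = 1.125
  J2: p/w = 5/4 = 1.250
  J3: p/w = 6/3 = 2.000
  J4: p/w = 19/7 = 2.714
Order: J5 → J1 → J2 → J3 → J4


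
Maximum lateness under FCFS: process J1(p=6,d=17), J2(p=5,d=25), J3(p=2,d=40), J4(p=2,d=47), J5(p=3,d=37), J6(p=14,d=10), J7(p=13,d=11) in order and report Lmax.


Lateness per job (L = C - d):
  J1: C=6, d=17, L=-11
  J2: C=11, d=25, L=-14
  J3: C=13, d=40, L=-27
  J4: C=15, d=47, L=-32
  J5: C=18, d=37, L=-19
  J6: C=32, d=10, L=22
  J7: C=45, d=11, L=34
Lmax = max(-11, -14, -27, -32, -19, 22, 34)
= 34


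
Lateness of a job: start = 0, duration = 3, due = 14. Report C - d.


Completion = 0 + 3 = 3
Lateness = C - d = 3 - 14
= -11


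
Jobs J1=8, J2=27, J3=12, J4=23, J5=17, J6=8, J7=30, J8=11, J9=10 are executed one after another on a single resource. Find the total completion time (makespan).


Sequential makespan: sum all processing times
= 8 + 27 + 12 + 23 + 17 + 8 + 30 + 11 + 10
= 146 time units


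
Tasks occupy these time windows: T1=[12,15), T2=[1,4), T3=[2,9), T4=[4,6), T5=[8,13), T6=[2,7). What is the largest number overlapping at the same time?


Check each time point for overlaps:
  t=2: 3 tasks active (T2, T3, T6)
Max concurrent = 3


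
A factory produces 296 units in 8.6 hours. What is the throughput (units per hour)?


Throughput = units / time
= 296 / 8.6
= 34.4 units/hour


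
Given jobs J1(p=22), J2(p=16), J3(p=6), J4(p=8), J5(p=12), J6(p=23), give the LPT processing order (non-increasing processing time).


LPT: sort by longest processing time first
  J6: p=23
  J1: p=22
  J2: p=16
  J5: p=12
  J4: p=8
  J3: p=6
Order: J6 → J1 → J2 → J5 → J4 → J3


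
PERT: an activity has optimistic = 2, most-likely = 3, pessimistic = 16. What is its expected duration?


te = (o + 4m + p) / 6
= (2 + 4×3 + 16) / 6
= (2 + 12 + 16) / 6
= 30 / 6
= 5.00


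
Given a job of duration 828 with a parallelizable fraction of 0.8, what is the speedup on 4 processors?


Amdahl's law: T_p = T × ((1-p) + p/N)
= 828 × ((1-0.8) + 0.8/4)
= 828 × (0.20 + 0.2000)
= 828 × 0.4000
= 331.20
Speedup = 828/331.20
= 2.50×


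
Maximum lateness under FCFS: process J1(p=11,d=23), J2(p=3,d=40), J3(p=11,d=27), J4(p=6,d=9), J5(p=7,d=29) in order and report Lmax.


Lateness per job (L = C - d):
  J1: C=11, d=23, L=-12
  J2: C=14, d=40, L=-26
  J3: C=25, d=27, L=-2
  J4: C=31, d=9, L=22
  J5: C=38, d=29, L=9
Lmax = max(-12, -26, -2, 22, 9)
= 22


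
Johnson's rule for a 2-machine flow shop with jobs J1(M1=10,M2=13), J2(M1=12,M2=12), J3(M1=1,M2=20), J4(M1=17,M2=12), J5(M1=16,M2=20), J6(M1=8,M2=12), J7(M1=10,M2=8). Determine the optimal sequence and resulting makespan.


Johnson's rule:
Group 1 (M1≤M2, sort by M1): ['J3', 'J6', 'J1', 'J2', 'J5']
Group 2 (M1>M2, sort desc M2): ['J4', 'J7']
Sequence: J3 → J6 → J1 → J2 → J5 → J4 → J7
Makespan calculation:
  J3: M1 done=1, M2 done=21
  J6: M1 done=9, M2 done=33
  J1: M1 done=19, M2 done=46
  J2: M1 done=31, M2 done=58
  J5: M1 done=47, M2 done=78
  J4: M1 done=64, M2 done=90
  J7: M1 done=74, M2 done=98
= Sequence: J3 → J6 → J1 → J2 → J5 → J4 → J7, Makespan: 98


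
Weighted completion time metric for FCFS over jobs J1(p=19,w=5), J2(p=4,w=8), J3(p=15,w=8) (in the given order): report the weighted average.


Completion times:
  J1: C=19, w×C=5×19=95
  J2: C=23, w×C=8×23=184
  J3: C=38, w×C=8×38=304
Sum w×C = 583
Sum w = 21
Weighted avg = 583/21
= 27.76


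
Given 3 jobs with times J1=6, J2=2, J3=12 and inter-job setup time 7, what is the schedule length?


Makespan = Σ processing + (n-1) × setup
= (6 + 2 + 12) + (3-1)×7
= 20 + 14
= 34 time units


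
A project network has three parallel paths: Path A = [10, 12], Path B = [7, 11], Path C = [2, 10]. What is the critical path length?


Path A: 10 + 12 = 22
Path B: 7 + 11 = 18
Path C: 2 + 10 = 12
Critical path = longest = max(22, 18, 12)
= 22 (Path A)


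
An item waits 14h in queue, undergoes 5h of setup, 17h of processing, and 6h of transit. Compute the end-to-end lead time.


Lead time = queue + setup + processing + transit
= 14 + 5 + 17 + 6
= 42 hours


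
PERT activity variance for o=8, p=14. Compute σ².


σ² = ((p - o) / 6)² = (p - o)² / 36
= (14 - 8)² / 36
= 6² / 36
= 36 / 36
= 1.0000


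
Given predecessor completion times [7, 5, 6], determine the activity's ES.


ES = max of all predecessor completion times
Predecessors: [7, 5, 6]
ES = max(7, 5, 6)
= 7


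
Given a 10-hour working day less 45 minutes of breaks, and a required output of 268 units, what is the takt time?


Available = 10×60 - 45 = 555 min
Takt time = 555 / 268
= 2.07 min/unit


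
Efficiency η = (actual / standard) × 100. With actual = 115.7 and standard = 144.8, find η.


Efficiency = (actual / standard) × 100
= (115.7 / 144.8) × 100
= 79.9%


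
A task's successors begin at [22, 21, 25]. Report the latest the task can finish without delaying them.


LF = min of all successor start times
Successors start at: [22, 21, 25]
LF = min(22, 21, 25)
= 21


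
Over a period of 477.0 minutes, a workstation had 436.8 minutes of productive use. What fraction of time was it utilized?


Utilization = busy / total × 100
= 436.8 / 477.0 × 100
= 91.6%


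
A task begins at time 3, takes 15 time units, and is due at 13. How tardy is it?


Completion = start + processing = 3 + 15 = 18
Tardiness = max(0, C - d) = max(0, 18 - 13)
= max(0, 5)
= 5


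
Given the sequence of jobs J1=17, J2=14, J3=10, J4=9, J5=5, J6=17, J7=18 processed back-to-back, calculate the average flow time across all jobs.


Completion times:
  J1: completes at 17
  J2: completes at 31
  J3: completes at 41
  J4: completes at 50
  J5: completes at 55
  J6: completes at 72
  J7: completes at 90
Sum = 356
Average = 356/7
= 50.86


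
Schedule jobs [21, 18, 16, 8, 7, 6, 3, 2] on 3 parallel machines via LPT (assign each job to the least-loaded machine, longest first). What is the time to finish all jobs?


Jobs (LPT sorted): [21, 18, 16, 8, 7, 6, 3, 2]
Machines: 3
  J=21 → Machine 1 (load: 0+21=21)
  J=18 → Machine 2 (load: 0+18=18)
  J=16 → Machine 3 (load: 0+16=16)
  J=8 → Machine 3 (load: 16+8=24)
  J=7 → Machine 2 (load: 18+7=25)
  J=6 → Machine 1 (load: 21+6=27)
  J=3 → Machine 3 (load: 24+3=27)
  J=2 → Machine 2 (load: 25+2=27)
Machine loads: [27, 27, 27]
Makespan = max = 27 time units


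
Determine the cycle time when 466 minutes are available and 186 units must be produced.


Cycle time = available time / demand
= 466 / 186
= 2.51 min/unit


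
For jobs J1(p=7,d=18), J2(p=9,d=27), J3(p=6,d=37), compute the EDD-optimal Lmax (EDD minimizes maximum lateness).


EDD order: J1 → J2 → J3
Completion and lateness:
  J1: C=7, d=18, L=7-18=-11
  J2: C=16, d=27, L=16-27=-11
  J3: C=22, d=37, L=22-37=-15
Lmax = max(-11, -11, -15)
= -11


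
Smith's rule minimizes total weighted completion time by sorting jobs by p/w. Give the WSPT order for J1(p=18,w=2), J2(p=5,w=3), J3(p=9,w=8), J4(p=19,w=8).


WSPT (Smith's rule): sort by p/w ascending
  J3: p/w = 9/8 = 1.125
  J2: p/w = 5/3 = 1.667
  J4: p/w = 19/8 = 2.375
  J1: p/w = 18/2 = 9.000
Order: J3 → J2 → J4 → J1


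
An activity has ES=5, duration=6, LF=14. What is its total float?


EF = ES + duration = 5 + 6 = 11
LS = LF - duration = 14 - 6 = 8
Total Float = LF - EF = 14 - 11
(or LS - ES = 8 - 5)
= 3


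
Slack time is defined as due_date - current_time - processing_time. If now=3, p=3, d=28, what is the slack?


Slack = due - current_time - processing
= 28 - 3 - 3
= 22


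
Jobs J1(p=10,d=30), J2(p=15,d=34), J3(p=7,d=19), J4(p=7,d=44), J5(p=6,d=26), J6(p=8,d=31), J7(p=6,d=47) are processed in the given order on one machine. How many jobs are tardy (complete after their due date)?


Completion vs due date:
  J1: C=10, d=30 → on time
  J2: C=25, d=34 → on time
  J3: C=32, d=19 → TARDY
  J4: C=39, d=44 → on time
  J5: C=45, d=26 → TARDY
  J6: C=53, d=31 → TARDY
  J7: C=59, d=47 → TARDY
Tardy jobs: J3, J5, J6, J7
Count = 4


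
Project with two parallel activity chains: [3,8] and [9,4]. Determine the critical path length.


Path A: 3 + 8 = 11
Path B: 9 + 4 = 13
Critical path = longest = max(11, 13)
= 13 (Path B)


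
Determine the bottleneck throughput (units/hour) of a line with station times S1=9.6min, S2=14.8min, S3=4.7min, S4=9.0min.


Bottleneck = longest station time
Station times: [9.6, 14.8, 4.7, 9.0]
Max = 14.8 min
Rate = 60 / 14.8
= 4.05 units/hour (bottleneck: 14.8min)


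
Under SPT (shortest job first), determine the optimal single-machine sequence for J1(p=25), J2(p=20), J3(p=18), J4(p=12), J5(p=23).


SPT: sort by shortest processing time
  J4: p=12
  J3: p=18
  J2: p=20
  J5: p=23
  J1: p=25
Order: J4 → J3 → J2 → J5 → J1


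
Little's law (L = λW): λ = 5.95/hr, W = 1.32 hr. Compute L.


Little's law: L = λ × W
= 5.95 × 1.32
= 7.85


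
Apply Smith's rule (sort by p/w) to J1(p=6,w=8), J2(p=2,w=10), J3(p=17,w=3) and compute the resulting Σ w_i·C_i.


WSPT order (by p/w): J2 → J1 → J3
  J2: C=2, w·C=10×2=20
  J1: C=8, w·C=8×8=64
  J3: C=25, w·C=3×25=75
Σ w·C = 159
= 159


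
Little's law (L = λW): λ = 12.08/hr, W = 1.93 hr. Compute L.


Little's law: L = λ × W
= 12.08 × 1.93
= 23.31


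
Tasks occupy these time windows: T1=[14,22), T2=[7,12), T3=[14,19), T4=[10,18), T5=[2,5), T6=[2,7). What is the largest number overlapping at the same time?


Check each time point for overlaps:
  t=14: 3 tasks active (T1, T3, T4)
Max concurrent = 3


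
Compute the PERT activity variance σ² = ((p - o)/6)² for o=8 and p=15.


σ² = ((p - o) / 6)² = (p - o)² / 36
= (15 - 8)² / 36
= 7² / 36
= 49 / 36
= 1.3611


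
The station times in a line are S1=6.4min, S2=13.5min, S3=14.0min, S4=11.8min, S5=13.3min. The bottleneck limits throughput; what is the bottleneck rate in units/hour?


Bottleneck = longest station time
Station times: [6.4, 13.5, 14.0, 11.8, 13.3]
Max = 14.0 min
Rate = 60 / 14.0
= 4.29 units/hour (bottleneck: 14.0min)


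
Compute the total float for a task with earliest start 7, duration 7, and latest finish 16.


EF = ES + duration = 7 + 7 = 14
LS = LF - duration = 16 - 7 = 9
Total Float = LF - EF = 16 - 14
(or LS - ES = 9 - 7)
= 2


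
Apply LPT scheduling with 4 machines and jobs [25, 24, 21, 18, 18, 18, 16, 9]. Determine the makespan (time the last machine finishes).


Jobs (LPT sorted): [25, 24, 21, 18, 18, 18, 16, 9]
Machines: 4
  J=25 → Machine 1 (load: 0+25=25)
  J=24 → Machine 2 (load: 0+24=24)
  J=21 → Machine 3 (load: 0+21=21)
  J=18 → Machine 4 (load: 0+18=18)
  J=18 → Machine 4 (load: 18+18=36)
  J=18 → Machine 3 (load: 21+18=39)
  J=16 → Machine 2 (load: 24+16=40)
  J=9 → Machine 1 (load: 25+9=34)
Machine loads: [34, 40, 39, 36]
Makespan = max = 40 time units


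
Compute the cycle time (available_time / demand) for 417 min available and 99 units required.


Cycle time = available time / demand
= 417 / 99
= 4.21 min/unit


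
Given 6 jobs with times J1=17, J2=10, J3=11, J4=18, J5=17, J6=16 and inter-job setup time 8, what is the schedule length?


Makespan = Σ processing + (n-1) × setup
= (17 + 10 + 11 + 18 + 17 + 16) + (6-1)×8
= 89 + 40
= 129 time units


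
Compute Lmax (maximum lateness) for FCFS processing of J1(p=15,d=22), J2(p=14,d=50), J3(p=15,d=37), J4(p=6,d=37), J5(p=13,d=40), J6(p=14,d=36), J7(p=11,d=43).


Lateness per job (L = C - d):
  J1: C=15, d=22, L=-7
  J2: C=29, d=50, L=-21
  J3: C=44, d=37, L=7
  J4: C=50, d=37, L=13
  J5: C=63, d=40, L=23
  J6: C=77, d=36, L=41
  J7: C=88, d=43, L=45
Lmax = max(-7, -21, 7, 13, 23, 41, 45)
= 45


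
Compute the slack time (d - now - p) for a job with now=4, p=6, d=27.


Slack = due - current_time - processing
= 27 - 4 - 6
= 17


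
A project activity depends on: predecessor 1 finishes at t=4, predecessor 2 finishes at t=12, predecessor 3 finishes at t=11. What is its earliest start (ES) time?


ES = max of all predecessor completion times
Predecessors: [4, 12, 11]
ES = max(4, 12, 11)
= 12


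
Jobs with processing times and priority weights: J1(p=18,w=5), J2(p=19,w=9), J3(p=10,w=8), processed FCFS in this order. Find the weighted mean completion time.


Completion times:
  J1: C=18, w×C=5×18=90
  J2: C=37, w×C=9×37=333
  J3: C=47, w×C=8×47=376
Sum w×C = 799
Sum w = 22
Weighted avg = 799/22
= 36.32


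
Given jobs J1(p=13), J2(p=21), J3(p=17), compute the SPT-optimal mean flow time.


SPT order: J1 → J3 → J2
Completion times:
  J1: C=13
  J3: C=30
  J2: C=51
Sum = 94, n = 3
Mean flow = 94/3
= 31.33


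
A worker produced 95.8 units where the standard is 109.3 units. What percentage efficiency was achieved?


Efficiency = (actual / standard) × 100
= (95.8 / 109.3) × 100
= 87.6%


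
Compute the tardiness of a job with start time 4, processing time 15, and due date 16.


Completion = start + processing = 4 + 15 = 19
Tardiness = max(0, C - d) = max(0, 19 - 16)
= max(0, 3)
= 3


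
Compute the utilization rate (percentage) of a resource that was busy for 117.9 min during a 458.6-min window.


Utilization = busy / total × 100
= 117.9 / 458.6 × 100
= 25.7%


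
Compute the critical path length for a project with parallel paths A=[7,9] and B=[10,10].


Path A: 7 + 9 = 16
Path B: 10 + 10 = 20
Critical path = longest = max(16, 20)
= 20 (Path B)


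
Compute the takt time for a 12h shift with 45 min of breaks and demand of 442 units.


Available = 12×60 - 45 = 675 min
Takt time = 675 / 442
= 1.53 min/unit


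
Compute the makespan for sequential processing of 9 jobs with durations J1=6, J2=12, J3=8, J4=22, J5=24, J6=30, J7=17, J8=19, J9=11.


Sequential makespan: sum all processing times
= 6 + 12 + 8 + 22 + 24 + 30 + 17 + 19 + 11
= 149 time units


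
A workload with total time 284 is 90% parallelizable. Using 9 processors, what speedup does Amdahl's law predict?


Amdahl's law: T_p = T × ((1-p) + p/N)
= 284 × ((1-0.9) + 0.9/9)
= 284 × (0.10 + 0.1000)
= 284 × 0.2000
= 56.80
Speedup = 284/56.80
= 5.00×


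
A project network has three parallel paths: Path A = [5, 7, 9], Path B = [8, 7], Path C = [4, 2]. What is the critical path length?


Path A: 5 + 7 + 9 = 21
Path B: 8 + 7 = 15
Path C: 4 + 2 = 6
Critical path = longest = max(21, 15, 6)
= 21 (Path A)


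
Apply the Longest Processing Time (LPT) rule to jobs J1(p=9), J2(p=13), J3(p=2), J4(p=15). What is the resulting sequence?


LPT: sort by longest processing time first
  J4: p=15
  J2: p=13
  J1: p=9
  J3: p=2
Order: J4 → J2 → J1 → J3


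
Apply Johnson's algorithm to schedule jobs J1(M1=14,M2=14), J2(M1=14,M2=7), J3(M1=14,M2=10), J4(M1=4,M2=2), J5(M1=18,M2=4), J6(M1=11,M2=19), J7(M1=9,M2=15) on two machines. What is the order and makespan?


Johnson's rule:
Group 1 (M1≤M2, sort by M1): ['J7', 'J6', 'J1']
Group 2 (M1>M2, sort desc M2): ['J3', 'J2', 'J5', 'J4']
Sequence: J7 → J6 → J1 → J3 → J2 → J5 → J4
Makespan calculation:
  J7: M1 done=9, M2 done=24
  J6: M1 done=20, M2 done=43
  J1: M1 done=34, M2 done=57
  J3: M1 done=48, M2 done=67
  J2: M1 done=62, M2 done=74
  J5: M1 done=80, M2 done=84
  J4: M1 done=84, M2 done=86
= Sequence: J7 → J6 → J1 → J3 → J2 → J5 → J4, Makespan: 86


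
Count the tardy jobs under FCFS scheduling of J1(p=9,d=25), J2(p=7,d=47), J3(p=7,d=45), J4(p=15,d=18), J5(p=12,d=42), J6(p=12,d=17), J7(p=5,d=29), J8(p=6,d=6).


Completion vs due date:
  J1: C=9, d=25 → on time
  J2: C=16, d=47 → on time
  J3: C=23, d=45 → on time
  J4: C=38, d=18 → TARDY
  J5: C=50, d=42 → TARDY
  J6: C=62, d=17 → TARDY
  J7: C=67, d=29 → TARDY
  J8: C=73, d=6 → TARDY
Tardy jobs: J4, J5, J6, J7, J8
Count = 5


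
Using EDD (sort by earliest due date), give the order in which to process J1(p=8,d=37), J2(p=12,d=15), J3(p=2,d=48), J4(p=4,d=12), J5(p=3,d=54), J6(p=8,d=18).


EDD: sort by earliest due date
  J4: d=12, p=4
  J2: d=15, p=12
  J6: d=18, p=8
  J1: d=37, p=8
  J3: d=48, p=2
  J5: d=54, p=3
Order: J4 → J2 → J6 → J1 → J3 → J5


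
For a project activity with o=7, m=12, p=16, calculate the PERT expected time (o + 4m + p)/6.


te = (o + 4m + p) / 6
= (7 + 4×12 + 16) / 6
= (7 + 48 + 16) / 6
= 71 / 6
= 11.83


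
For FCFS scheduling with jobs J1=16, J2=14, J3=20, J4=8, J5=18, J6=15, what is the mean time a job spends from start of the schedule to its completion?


Completion times:
  J1: completes at 16
  J2: completes at 30
  J3: completes at 50
  J4: completes at 58
  J5: completes at 76
  J6: completes at 91
Sum = 321
Average = 321/6
= 53.50


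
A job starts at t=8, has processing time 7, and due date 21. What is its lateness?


Completion = 8 + 7 = 15
Lateness = C - d = 15 - 21
= -6


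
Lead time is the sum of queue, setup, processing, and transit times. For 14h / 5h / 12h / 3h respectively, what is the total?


Lead time = queue + setup + processing + transit
= 14 + 5 + 12 + 3
= 34 hours


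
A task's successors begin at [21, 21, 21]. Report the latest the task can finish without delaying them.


LF = min of all successor start times
Successors start at: [21, 21, 21]
LF = min(21, 21, 21)
= 21


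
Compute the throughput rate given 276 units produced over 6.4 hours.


Throughput = units / time
= 276 / 6.4
= 43.1 units/hour


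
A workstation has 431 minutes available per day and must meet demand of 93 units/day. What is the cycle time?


Cycle time = available time / demand
= 431 / 93
= 4.63 min/unit


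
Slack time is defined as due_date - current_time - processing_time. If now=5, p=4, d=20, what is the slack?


Slack = due - current_time - processing
= 20 - 5 - 4
= 11


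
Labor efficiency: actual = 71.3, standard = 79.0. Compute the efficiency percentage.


Efficiency = (actual / standard) × 100
= (71.3 / 79.0) × 100
= 90.3%


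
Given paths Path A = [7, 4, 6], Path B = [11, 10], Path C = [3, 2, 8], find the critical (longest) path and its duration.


Path A: 7 + 4 + 6 = 17
Path B: 11 + 10 = 21
Path C: 3 + 2 + 8 = 13
Critical path = longest = max(17, 21, 13)
= 21 (Path B)


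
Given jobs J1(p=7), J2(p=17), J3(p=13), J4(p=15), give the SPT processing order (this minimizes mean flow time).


SPT: sort by shortest processing time
  J1: p=7
  J3: p=13
  J4: p=15
  J2: p=17
Order: J1 → J3 → J4 → J2


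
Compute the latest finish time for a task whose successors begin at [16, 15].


LF = min of all successor start times
Successors start at: [16, 15]
LF = min(16, 15)
= 15


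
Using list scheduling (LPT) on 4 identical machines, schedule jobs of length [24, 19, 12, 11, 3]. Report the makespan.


Jobs (LPT sorted): [24, 19, 12, 11, 3]
Machines: 4
  J=24 → Machine 1 (load: 0+24=24)
  J=19 → Machine 2 (load: 0+19=19)
  J=12 → Machine 3 (load: 0+12=12)
  J=11 → Machine 4 (load: 0+11=11)
  J=3 → Machine 4 (load: 11+3=14)
Machine loads: [24, 19, 12, 14]
Makespan = max = 24 time units


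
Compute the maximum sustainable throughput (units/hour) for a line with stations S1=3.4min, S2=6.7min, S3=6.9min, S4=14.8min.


Bottleneck = longest station time
Station times: [3.4, 6.7, 6.9, 14.8]
Max = 14.8 min
Rate = 60 / 14.8
= 4.05 units/hour (bottleneck: 14.8min)


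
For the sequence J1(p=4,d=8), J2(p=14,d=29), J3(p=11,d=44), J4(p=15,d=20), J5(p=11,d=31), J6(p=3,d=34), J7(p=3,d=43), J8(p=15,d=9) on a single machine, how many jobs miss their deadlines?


Completion vs due date:
  J1: C=4, d=8 → on time
  J2: C=18, d=29 → on time
  J3: C=29, d=44 → on time
  J4: C=44, d=20 → TARDY
  J5: C=55, d=31 → TARDY
  J6: C=58, d=34 → TARDY
  J7: C=61, d=43 → TARDY
  J8: C=76, d=9 → TARDY
Tardy jobs: J4, J5, J6, J7, J8
Count = 5


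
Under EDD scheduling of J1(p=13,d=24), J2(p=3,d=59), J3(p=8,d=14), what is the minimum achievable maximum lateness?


EDD order: J3 → J1 → J2
Completion and lateness:
  J3: C=8, d=14, L=8-14=-6
  J1: C=21, d=24, L=21-24=-3
  J2: C=24, d=59, L=24-59=-35
Lmax = max(-6, -3, -35)
= -3


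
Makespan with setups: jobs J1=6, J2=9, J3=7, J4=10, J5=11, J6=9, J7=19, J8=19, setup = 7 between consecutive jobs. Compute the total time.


Makespan = Σ processing + (n-1) × setup
= (6 + 9 + 7 + 10 + 11 + 9 + 19 + 19) + (8-1)×7
= 90 + 49
= 139 time units


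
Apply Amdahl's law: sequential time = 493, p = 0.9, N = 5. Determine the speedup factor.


Amdahl's law: T_p = T × ((1-p) + p/N)
= 493 × ((1-0.9) + 0.9/5)
= 493 × (0.10 + 0.1800)
= 493 × 0.2800
= 138.04
Speedup = 493/138.04
= 3.57×


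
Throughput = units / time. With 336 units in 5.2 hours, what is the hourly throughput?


Throughput = units / time
= 336 / 5.2
= 64.6 units/hour


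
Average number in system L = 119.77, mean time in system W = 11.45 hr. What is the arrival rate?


Little's law: L = λW → λ = L / W
= 119.77 / 11.45
= 10.46 per hour


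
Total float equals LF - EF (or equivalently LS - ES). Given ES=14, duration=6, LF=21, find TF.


EF = ES + duration = 14 + 6 = 20
LS = LF - duration = 21 - 6 = 15
Total Float = LF - EF = 21 - 20
(or LS - ES = 15 - 14)
= 1


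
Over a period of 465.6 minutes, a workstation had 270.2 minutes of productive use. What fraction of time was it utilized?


Utilization = busy / total × 100
= 270.2 / 465.6 × 100
= 58.0%


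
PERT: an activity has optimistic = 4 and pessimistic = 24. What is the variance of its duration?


σ² = ((p - o) / 6)² = (p - o)² / 36
= (24 - 4)² / 36
= 20² / 36
= 400 / 36
= 11.1111


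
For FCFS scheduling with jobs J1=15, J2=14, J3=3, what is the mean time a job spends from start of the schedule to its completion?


Completion times:
  J1: completes at 15
  J2: completes at 29
  J3: completes at 32
Sum = 76
Average = 76/3
= 25.33


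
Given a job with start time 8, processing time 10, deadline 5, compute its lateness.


Completion = 8 + 10 = 18
Lateness = C - d = 18 - 5
= 13


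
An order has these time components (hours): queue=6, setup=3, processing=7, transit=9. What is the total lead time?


Lead time = queue + setup + processing + transit
= 6 + 3 + 7 + 9
= 25 hours


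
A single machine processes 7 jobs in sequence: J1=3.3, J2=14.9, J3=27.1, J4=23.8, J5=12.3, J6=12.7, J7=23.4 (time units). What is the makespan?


Sequential makespan: sum all processing times
= 3.3 + 14.9 + 27.1 + 23.8 + 12.3 + 12.7 + 23.4
= 117.5 time units


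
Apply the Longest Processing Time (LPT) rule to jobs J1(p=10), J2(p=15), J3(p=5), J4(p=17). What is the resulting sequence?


LPT: sort by longest processing time first
  J4: p=17
  J2: p=15
  J1: p=10
  J3: p=5
Order: J4 → J2 → J1 → J3


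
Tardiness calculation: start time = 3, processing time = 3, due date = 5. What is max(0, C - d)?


Completion = start + processing = 3 + 3 = 6
Tardiness = max(0, C - d) = max(0, 6 - 5)
= max(0, 1)
= 1


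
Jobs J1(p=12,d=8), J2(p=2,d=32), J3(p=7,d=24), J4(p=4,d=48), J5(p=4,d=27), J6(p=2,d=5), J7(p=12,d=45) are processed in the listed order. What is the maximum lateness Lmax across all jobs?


Lateness per job (L = C - d):
  J1: C=12, d=8, L=4
  J2: C=14, d=32, L=-18
  J3: C=21, d=24, L=-3
  J4: C=25, d=48, L=-23
  J5: C=29, d=27, L=2
  J6: C=31, d=5, L=26
  J7: C=43, d=45, L=-2
Lmax = max(4, -18, -3, -23, 2, 26, -2)
= 26


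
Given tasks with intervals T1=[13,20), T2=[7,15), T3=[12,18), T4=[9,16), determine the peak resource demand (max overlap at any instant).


Check each time point for overlaps:
  t=13: 4 tasks active (T1, T2, T3, T4)
Max concurrent = 4


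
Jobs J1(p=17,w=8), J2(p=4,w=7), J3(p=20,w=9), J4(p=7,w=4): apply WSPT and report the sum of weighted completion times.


WSPT order (by p/w): J2 → J4 → J1 → J3
  J2: C=4, w·C=7×4=28
  J4: C=11, w·C=4×11=44
  J1: C=28, w·C=8×28=224
  J3: C=48, w·C=9×48=432
Σ w·C = 728
= 728


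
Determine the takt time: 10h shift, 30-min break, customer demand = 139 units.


Available = 10×60 - 30 = 570 min
Takt time = 570 / 139
= 4.10 min/unit


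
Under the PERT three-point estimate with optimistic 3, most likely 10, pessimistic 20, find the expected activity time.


te = (o + 4m + p) / 6
= (3 + 4×10 + 20) / 6
= (3 + 40 + 20) / 6
= 63 / 6
= 10.50


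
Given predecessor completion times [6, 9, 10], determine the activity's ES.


ES = max of all predecessor completion times
Predecessors: [6, 9, 10]
ES = max(6, 9, 10)
= 10


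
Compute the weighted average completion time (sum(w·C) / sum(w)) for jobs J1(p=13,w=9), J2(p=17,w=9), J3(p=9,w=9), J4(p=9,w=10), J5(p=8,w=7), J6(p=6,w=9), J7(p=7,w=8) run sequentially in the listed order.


Completion times:
  J1: C=13, w×C=9×13=117
  J2: C=30, w×C=9×30=270
  J3: C=39, w×C=9×39=351
  J4: C=48, w×C=10×48=480
  J5: C=56, w×C=7×56=392
  J6: C=62, w×C=9×62=558
  J7: C=69, w×C=8×69=552
Sum w×C = 2720
Sum w = 61
Weighted avg = 2720/61
= 44.59


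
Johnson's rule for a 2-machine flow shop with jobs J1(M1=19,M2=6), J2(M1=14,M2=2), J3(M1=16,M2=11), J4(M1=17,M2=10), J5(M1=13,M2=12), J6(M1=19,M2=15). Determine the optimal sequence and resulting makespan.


Johnson's rule:
Group 1 (M1≤M2, sort by M1): []
Group 2 (M1>M2, sort desc M2): ['J6', 'J5', 'J3', 'J4', 'J1', 'J2']
Sequence: J6 → J5 → J3 → J4 → J1 → J2
Makespan calculation:
  J6: M1 done=19, M2 done=34
  J5: M1 done=32, M2 done=46
  J3: M1 done=48, M2 done=59
  J4: M1 done=65, M2 done=75
  J1: M1 done=84, M2 done=90
  J2: M1 done=98, M2 done=100
= Sequence: J6 → J5 → J3 → J4 → J1 → J2, Makespan: 100


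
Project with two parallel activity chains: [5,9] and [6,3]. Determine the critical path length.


Path A: 5 + 9 = 14
Path B: 6 + 3 = 9
Critical path = longest = max(14, 9)
= 14 (Path A)


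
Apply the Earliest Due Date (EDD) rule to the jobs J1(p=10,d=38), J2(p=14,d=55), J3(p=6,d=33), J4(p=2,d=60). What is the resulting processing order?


EDD: sort by earliest due date
  J3: d=33, p=6
  J1: d=38, p=10
  J2: d=55, p=14
  J4: d=60, p=2
Order: J3 → J1 → J2 → J4


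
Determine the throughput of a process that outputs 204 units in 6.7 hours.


Throughput = units / time
= 204 / 6.7
= 30.4 units/hour


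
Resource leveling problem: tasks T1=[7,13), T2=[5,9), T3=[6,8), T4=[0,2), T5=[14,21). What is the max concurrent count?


Check each time point for overlaps:
  t=7: 3 tasks active (T1, T2, T3)
Max concurrent = 3


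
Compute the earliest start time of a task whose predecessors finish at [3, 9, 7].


ES = max of all predecessor completion times
Predecessors: [3, 9, 7]
ES = max(3, 9, 7)
= 9


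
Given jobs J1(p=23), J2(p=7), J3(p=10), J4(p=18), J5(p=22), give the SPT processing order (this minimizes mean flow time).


SPT: sort by shortest processing time
  J2: p=7
  J3: p=10
  J4: p=18
  J5: p=22
  J1: p=23
Order: J2 → J3 → J4 → J5 → J1


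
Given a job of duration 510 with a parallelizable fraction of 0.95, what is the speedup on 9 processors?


Amdahl's law: T_p = T × ((1-p) + p/N)
= 510 × ((1-0.95) + 0.95/9)
= 510 × (0.05 + 0.1056)
= 510 × 0.1556
= 79.33
Speedup = 510/79.33
= 6.43×


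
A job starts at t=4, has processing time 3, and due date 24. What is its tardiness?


Completion = start + processing = 4 + 3 = 7
Tardiness = max(0, C - d) = max(0, 7 - 24)
= max(0, -17)
= 0


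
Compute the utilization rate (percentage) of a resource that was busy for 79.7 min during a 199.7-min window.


Utilization = busy / total × 100
= 79.7 / 199.7 × 100
= 39.9%


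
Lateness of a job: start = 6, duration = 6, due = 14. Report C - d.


Completion = 6 + 6 = 12
Lateness = C - d = 12 - 14
= -2


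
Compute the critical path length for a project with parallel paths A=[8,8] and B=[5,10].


Path A: 8 + 8 = 16
Path B: 5 + 10 = 15
Critical path = longest = max(16, 15)
= 16 (Path A)


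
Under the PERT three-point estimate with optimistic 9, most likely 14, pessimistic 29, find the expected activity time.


te = (o + 4m + p) / 6
= (9 + 4×14 + 29) / 6
= (9 + 56 + 29) / 6
= 94 / 6
= 15.67


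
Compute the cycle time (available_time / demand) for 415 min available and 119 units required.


Cycle time = available time / demand
= 415 / 119
= 3.49 min/unit


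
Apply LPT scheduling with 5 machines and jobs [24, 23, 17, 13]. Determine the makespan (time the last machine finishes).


Jobs (LPT sorted): [24, 23, 17, 13]
Machines: 5
  J=24 → Machine 1 (load: 0+24=24)
  J=23 → Machine 2 (load: 0+23=23)
  J=17 → Machine 3 (load: 0+17=17)
  J=13 → Machine 4 (load: 0+13=13)
Machine loads: [24, 23, 17, 13, 0]
Makespan = max = 24 time units


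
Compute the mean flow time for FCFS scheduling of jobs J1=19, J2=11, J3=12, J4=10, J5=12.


Completion times:
  J1: completes at 19
  J2: completes at 30
  J3: completes at 42
  J4: completes at 52
  J5: completes at 64
Sum = 207
Average = 207/5
= 41.40


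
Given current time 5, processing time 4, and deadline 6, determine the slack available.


Slack = due - current_time - processing
= 6 - 5 - 4
= -3


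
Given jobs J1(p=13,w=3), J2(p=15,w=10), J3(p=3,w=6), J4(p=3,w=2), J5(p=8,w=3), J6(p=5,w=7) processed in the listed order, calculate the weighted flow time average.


Completion times:
  J1: C=13, w×C=3×13=39
  J2: C=28, w×C=10×28=280
  J3: C=31, w×C=6×31=186
  J4: C=34, w×C=2×34=68
  J5: C=42, w×C=3×42=126
  J6: C=47, w×C=7×47=329
Sum w×C = 1028
Sum w = 31
Weighted avg = 1028/31
= 33.16


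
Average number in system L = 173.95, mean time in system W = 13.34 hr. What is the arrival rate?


Little's law: L = λW → λ = L / W
= 173.95 / 13.34
= 13.04 per hour


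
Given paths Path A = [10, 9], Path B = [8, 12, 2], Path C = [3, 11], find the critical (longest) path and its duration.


Path A: 10 + 9 = 19
Path B: 8 + 12 + 2 = 22
Path C: 3 + 11 = 14
Critical path = longest = max(19, 22, 14)
= 22 (Path B)


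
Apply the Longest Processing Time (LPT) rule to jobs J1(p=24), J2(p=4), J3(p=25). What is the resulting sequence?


LPT: sort by longest processing time first
  J3: p=25
  J1: p=24
  J2: p=4
Order: J3 → J1 → J2


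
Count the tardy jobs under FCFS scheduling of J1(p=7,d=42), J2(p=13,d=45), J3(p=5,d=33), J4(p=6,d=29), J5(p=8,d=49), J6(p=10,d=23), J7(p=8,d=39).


Completion vs due date:
  J1: C=7, d=42 → on time
  J2: C=20, d=45 → on time
  J3: C=25, d=33 → on time
  J4: C=31, d=29 → TARDY
  J5: C=39, d=49 → on time
  J6: C=49, d=23 → TARDY
  J7: C=57, d=39 → TARDY
Tardy jobs: J4, J6, J7
Count = 3


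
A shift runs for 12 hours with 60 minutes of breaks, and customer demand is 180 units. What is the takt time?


Available = 12×60 - 60 = 660 min
Takt time = 660 / 180
= 3.67 min/unit


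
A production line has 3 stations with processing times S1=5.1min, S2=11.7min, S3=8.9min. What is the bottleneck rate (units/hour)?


Bottleneck = longest station time
Station times: [5.1, 11.7, 8.9]
Max = 11.7 min
Rate = 60 / 11.7
= 5.13 units/hour (bottleneck: 11.7min)


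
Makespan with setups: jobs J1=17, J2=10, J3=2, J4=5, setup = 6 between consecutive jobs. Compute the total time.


Makespan = Σ processing + (n-1) × setup
= (17 + 10 + 2 + 5) + (4-1)×6
= 34 + 18
= 52 time units


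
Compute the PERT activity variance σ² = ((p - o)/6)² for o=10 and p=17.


σ² = ((p - o) / 6)² = (p - o)² / 36
= (17 - 10)² / 36
= 7² / 36
= 49 / 36
= 1.3611


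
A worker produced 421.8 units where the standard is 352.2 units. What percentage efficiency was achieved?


Efficiency = (actual / standard) × 100
= (421.8 / 352.2) × 100
= 119.8%


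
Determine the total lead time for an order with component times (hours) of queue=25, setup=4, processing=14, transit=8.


Lead time = queue + setup + processing + transit
= 25 + 4 + 14 + 8
= 51 hours


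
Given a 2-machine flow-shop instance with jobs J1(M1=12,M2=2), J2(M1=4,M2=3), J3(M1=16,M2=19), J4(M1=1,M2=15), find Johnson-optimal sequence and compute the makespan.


Johnson's rule:
Group 1 (M1≤M2, sort by M1): ['J4', 'J3']
Group 2 (M1>M2, sort desc M2): ['J2', 'J1']
Sequence: J4 → J3 → J2 → J1
Makespan calculation:
  J4: M1 done=1, M2 done=16
  J3: M1 done=17, M2 done=36
  J2: M1 done=21, M2 done=39
  J1: M1 done=33, M2 done=41
= Sequence: J4 → J3 → J2 → J1, Makespan: 41


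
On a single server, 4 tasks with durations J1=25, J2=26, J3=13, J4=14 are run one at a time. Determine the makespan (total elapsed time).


Sequential makespan: sum all processing times
= 25 + 26 + 13 + 14
= 78 time units


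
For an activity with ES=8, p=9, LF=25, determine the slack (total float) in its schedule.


EF = ES + duration = 8 + 9 = 17
LS = LF - duration = 25 - 9 = 16
Total Float = LF - EF = 25 - 17
(or LS - ES = 16 - 8)
= 8


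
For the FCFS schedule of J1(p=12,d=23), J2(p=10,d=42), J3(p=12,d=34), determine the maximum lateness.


Lateness per job (L = C - d):
  J1: C=12, d=23, L=-11
  J2: C=22, d=42, L=-20
  J3: C=34, d=34, L=0
Lmax = max(-11, -20, 0)
= 0


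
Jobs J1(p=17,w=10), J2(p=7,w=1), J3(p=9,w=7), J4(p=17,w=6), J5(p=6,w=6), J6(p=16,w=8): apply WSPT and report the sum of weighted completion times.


WSPT order (by p/w): J5 → J3 → J1 → J6 → J4 → J2
  J5: C=6, w·C=6×6=36
  J3: C=15, w·C=7×15=105
  J1: C=32, w·C=10×32=320
  J6: C=48, w·C=8×48=384
  J4: C=65, w·C=6×65=390
  J2: C=72, w·C=1×72=72
Σ w·C = 1307
= 1307


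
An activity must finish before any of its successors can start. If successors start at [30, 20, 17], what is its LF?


LF = min of all successor start times
Successors start at: [30, 20, 17]
LF = min(30, 20, 17)
= 17


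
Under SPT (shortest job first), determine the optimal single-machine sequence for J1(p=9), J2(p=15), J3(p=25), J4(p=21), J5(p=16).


SPT: sort by shortest processing time
  J1: p=9
  J2: p=15
  J5: p=16
  J4: p=21
  J3: p=25
Order: J1 → J2 → J5 → J4 → J3


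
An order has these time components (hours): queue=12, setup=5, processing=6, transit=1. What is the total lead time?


Lead time = queue + setup + processing + transit
= 12 + 5 + 6 + 1
= 24 hours


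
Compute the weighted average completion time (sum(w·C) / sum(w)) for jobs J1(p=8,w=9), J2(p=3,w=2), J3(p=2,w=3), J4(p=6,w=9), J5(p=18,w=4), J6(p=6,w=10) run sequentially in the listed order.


Completion times:
  J1: C=8, w×C=9×8=72
  J2: C=11, w×C=2×11=22
  J3: C=13, w×C=3×13=39
  J4: C=19, w×C=9×19=171
  J5: C=37, w×C=4×37=148
  J6: C=43, w×C=10×43=430
Sum w×C = 882
Sum w = 37
Weighted avg = 882/37
= 23.84


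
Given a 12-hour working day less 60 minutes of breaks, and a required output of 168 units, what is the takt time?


Available = 12×60 - 60 = 660 min
Takt time = 660 / 168
= 3.93 min/unit


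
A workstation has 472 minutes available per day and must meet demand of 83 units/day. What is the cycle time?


Cycle time = available time / demand
= 472 / 83
= 5.69 min/unit


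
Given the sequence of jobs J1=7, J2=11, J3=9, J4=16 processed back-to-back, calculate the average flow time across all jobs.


Completion times:
  J1: completes at 7
  J2: completes at 18
  J3: completes at 27
  J4: completes at 43
Sum = 95
Average = 95/4
= 23.75


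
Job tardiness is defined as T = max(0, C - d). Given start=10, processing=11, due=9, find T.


Completion = start + processing = 10 + 11 = 21
Tardiness = max(0, C - d) = max(0, 21 - 9)
= max(0, 12)
= 12


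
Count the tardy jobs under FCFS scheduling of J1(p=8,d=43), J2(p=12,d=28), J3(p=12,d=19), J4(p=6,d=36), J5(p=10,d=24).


Completion vs due date:
  J1: C=8, d=43 → on time
  J2: C=20, d=28 → on time
  J3: C=32, d=19 → TARDY
  J4: C=38, d=36 → TARDY
  J5: C=48, d=24 → TARDY
Tardy jobs: J3, J4, J5
Count = 3


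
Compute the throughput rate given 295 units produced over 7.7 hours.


Throughput = units / time
= 295 / 7.7
= 38.3 units/hour


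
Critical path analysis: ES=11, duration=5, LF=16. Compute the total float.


EF = ES + duration = 11 + 5 = 16
LS = LF - duration = 16 - 5 = 11
Total Float = LF - EF = 16 - 16
(or LS - ES = 11 - 11)
= 0


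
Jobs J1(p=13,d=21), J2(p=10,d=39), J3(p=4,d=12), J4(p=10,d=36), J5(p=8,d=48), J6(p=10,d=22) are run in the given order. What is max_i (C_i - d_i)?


Lateness per job (L = C - d):
  J1: C=13, d=21, L=-8
  J2: C=23, d=39, L=-16
  J3: C=27, d=12, L=15
  J4: C=37, d=36, L=1
  J5: C=45, d=48, L=-3
  J6: C=55, d=22, L=33
Lmax = max(-8, -16, 15, 1, -3, 33)
= 33


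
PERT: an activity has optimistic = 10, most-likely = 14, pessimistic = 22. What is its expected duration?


te = (o + 4m + p) / 6
= (10 + 4×14 + 22) / 6
= (10 + 56 + 22) / 6
= 88 / 6
= 14.67


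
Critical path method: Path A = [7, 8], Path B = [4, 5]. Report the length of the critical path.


Path A: 7 + 8 = 15
Path B: 4 + 5 = 9
Critical path = longest = max(15, 9)
= 15 (Path A)


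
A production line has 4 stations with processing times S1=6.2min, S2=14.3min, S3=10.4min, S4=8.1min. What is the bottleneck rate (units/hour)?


Bottleneck = longest station time
Station times: [6.2, 14.3, 10.4, 8.1]
Max = 14.3 min
Rate = 60 / 14.3
= 4.20 units/hour (bottleneck: 14.3min)


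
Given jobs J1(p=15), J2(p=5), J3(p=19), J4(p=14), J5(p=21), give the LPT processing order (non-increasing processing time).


LPT: sort by longest processing time first
  J5: p=21
  J3: p=19
  J1: p=15
  J4: p=14
  J2: p=5
Order: J5 → J3 → J1 → J4 → J2


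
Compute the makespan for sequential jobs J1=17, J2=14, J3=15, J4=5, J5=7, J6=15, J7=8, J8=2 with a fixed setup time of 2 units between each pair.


Makespan = Σ processing + (n-1) × setup
= (17 + 14 + 15 + 5 + 7 + 15 + 8 + 2) + (8-1)×2
= 83 + 14
= 97 time units


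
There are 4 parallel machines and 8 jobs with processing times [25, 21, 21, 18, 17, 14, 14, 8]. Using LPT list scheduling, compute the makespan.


Jobs (LPT sorted): [25, 21, 21, 18, 17, 14, 14, 8]
Machines: 4
  J=25 → Machine 1 (load: 0+25=25)
  J=21 → Machine 2 (load: 0+21=21)
  J=21 → Machine 3 (load: 0+21=21)
  J=18 → Machine 4 (load: 0+18=18)
  J=17 → Machine 4 (load: 18+17=35)
  J=14 → Machine 2 (load: 21+14=35)
  J=14 → Machine 3 (load: 21+14=35)
  J=8 → Machine 1 (load: 25+8=33)
Machine loads: [33, 35, 35, 35]
Makespan = max = 35 time units


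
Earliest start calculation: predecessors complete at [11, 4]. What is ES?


ES = max of all predecessor completion times
Predecessors: [11, 4]
ES = max(11, 4)
= 11
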